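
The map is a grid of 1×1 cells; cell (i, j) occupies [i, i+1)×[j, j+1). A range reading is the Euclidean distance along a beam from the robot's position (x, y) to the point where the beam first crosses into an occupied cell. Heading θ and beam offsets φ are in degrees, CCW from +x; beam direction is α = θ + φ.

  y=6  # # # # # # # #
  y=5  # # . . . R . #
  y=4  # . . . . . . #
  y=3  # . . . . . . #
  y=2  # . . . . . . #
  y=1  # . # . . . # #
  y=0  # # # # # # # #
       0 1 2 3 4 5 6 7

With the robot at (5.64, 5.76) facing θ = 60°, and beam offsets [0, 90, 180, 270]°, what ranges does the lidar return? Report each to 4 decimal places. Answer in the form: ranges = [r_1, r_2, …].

ranges = [0.2771, 0.4800, 5.2800, 1.5704]

beam 1: φ=0°, α=60°
  direction (0.5000, 0.8660); cell (5,5); t to first gridline: x 0.7200, y 0.2771 (then +2.0000 / +1.1547)
    (5,6) via y @ 0.2771  # hit
  → r_1 = 0.2771
beam 2: φ=90°, α=150°
  direction (-0.8660, 0.5000); cell (5,5); t to first gridline: x 0.7390, y 0.4800 (then +1.1547 / +2.0000)
    (5,6) via y @ 0.4800  # hit
  → r_2 = 0.4800
beam 3: φ=180°, α=240°
  direction (-0.5000, -0.8660); cell (5,5); t to first gridline: x 1.2800, y 0.8776 (then +2.0000 / +1.1547)
    (5,4) via y @ 0.8776
    (4,4) via x @ 1.2800
    (4,3) via y @ 2.0323
    (4,2) via y @ 3.1870
    (3,2) via x @ 3.2800
    (3,1) via y @ 4.3417
    (2,1) via x @ 5.2800  # hit
  → r_3 = 5.2800
beam 4: φ=270°, α=330°
  direction (0.8660, -0.5000); cell (5,5); t to first gridline: x 0.4157, y 1.5200 (then +1.1547 / +2.0000)
    (6,5) via x @ 0.4157
    (6,4) via y @ 1.5200
    (7,4) via x @ 1.5704  # hit
  → r_4 = 1.5704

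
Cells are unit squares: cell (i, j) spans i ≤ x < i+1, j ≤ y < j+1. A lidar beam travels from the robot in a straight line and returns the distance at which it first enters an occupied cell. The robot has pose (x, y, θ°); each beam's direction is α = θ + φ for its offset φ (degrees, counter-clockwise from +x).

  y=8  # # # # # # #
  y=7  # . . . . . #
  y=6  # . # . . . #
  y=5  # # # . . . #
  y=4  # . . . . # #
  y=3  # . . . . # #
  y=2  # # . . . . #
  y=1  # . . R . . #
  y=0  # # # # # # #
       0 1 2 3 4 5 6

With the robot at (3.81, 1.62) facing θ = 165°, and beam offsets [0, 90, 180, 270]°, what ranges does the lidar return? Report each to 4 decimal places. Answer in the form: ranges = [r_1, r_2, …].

beam 1: φ=0°, α=165°
  d=(-0.9659,0.2588)  start (3,1)  tX=0.8386 tY=1.4682  stride 1/|dx|=1.0353 1/|dy|=3.8637
    cross x-line → (2,1), t=0.8386
    cross y-line → (2,2), t=1.4682
    cross x-line → (1,2), t=1.8738 (wall)
  → r_1 = 1.8738
beam 2: φ=90°, α=255°
  d=(-0.2588,-0.9659)  start (3,1)  tX=3.1296 tY=0.6419  stride 1/|dx|=3.8637 1/|dy|=1.0353
    cross y-line → (3,0), t=0.6419 (wall)
  → r_2 = 0.6419
beam 3: φ=180°, α=345°
  d=(0.9659,-0.2588)  start (3,1)  tX=0.1967 tY=2.3955  stride 1/|dx|=1.0353 1/|dy|=3.8637
    cross x-line → (4,1), t=0.1967
    cross x-line → (5,1), t=1.2320
    cross x-line → (6,1), t=2.2673 (wall)
  → r_3 = 2.2673
beam 4: φ=270°, α=75°
  d=(0.2588,0.9659)  start (3,1)  tX=0.7341 tY=0.3934  stride 1/|dx|=3.8637 1/|dy|=1.0353
    cross y-line → (3,2), t=0.3934
    cross x-line → (4,2), t=0.7341
    cross y-line → (4,3), t=1.4287
    cross y-line → (4,4), t=2.4640
    cross y-line → (4,5), t=3.4992
    cross y-line → (4,6), t=4.5345
    cross x-line → (5,6), t=4.5978
    cross y-line → (5,7), t=5.5698
    cross y-line → (5,8), t=6.6051 (wall)
  → r_4 = 6.6051

ranges = [1.8738, 0.6419, 2.2673, 6.6051]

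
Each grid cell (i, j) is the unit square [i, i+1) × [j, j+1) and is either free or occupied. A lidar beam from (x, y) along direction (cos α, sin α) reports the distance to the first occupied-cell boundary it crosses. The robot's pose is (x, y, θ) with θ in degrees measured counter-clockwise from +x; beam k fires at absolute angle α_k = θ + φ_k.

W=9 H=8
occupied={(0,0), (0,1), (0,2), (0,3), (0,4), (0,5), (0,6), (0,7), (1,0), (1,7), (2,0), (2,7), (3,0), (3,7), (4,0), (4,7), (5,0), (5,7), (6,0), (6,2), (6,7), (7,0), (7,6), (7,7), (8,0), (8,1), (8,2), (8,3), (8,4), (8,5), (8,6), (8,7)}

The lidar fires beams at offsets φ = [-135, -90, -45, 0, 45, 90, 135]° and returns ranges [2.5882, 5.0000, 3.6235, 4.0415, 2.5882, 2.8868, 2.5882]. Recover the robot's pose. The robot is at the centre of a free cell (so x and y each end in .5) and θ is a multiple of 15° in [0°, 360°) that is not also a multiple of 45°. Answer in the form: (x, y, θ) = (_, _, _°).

Enumerate (i+0.5, j+0.5, θ) over the 40 free cells and 16 admissible headings. For each, cast all 7 beams and compare to the given ranges.
  (5.5, 3.5, 165°): beam 1 = 2.8868 ≠ 2.5882 ✗
  (3.5, 1.5, 210°): beam 1 = 5.6940 ≠ 2.5882 ✗
  (1.5, 3.5, 210°): beam 1 = 3.6235 ≠ 2.5882 ✗
  …
  (3.5, 3.5, 120°): r_1=2.5882, r_2=5.0000, r_3=3.6235, r_4=4.0415, r_5=2.5882, r_6=2.8868, r_7=2.5882 — all match ✓
No second candidate reproduces the full scan.

(x, y, θ) = (3.5, 3.5, 120°)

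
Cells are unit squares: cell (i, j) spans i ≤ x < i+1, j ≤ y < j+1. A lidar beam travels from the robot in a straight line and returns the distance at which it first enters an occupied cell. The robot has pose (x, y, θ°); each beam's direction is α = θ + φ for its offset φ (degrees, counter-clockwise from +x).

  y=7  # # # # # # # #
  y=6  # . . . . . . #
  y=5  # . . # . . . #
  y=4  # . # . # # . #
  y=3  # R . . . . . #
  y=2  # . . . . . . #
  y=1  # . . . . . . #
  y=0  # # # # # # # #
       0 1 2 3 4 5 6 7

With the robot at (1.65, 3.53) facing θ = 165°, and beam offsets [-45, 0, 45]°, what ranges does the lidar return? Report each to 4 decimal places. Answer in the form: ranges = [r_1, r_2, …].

ranges = [1.3000, 0.6729, 0.7506]

beam 1: φ=-45°, α=120°
  d=(-0.5000,0.8660)  start (1,3)  tX=1.3000 tY=0.5427  stride 1/|dx|=2.0000 1/|dy|=1.1547
    cross y-line → (1,4), t=0.5427
    cross x-line → (0,4), t=1.3000 (wall)
  → r_1 = 1.3000
beam 2: φ=0°, α=165°
  d=(-0.9659,0.2588)  start (1,3)  tX=0.6729 tY=1.8159  stride 1/|dx|=1.0353 1/|dy|=3.8637
    cross x-line → (0,3), t=0.6729 (wall)
  → r_2 = 0.6729
beam 3: φ=45°, α=210°
  d=(-0.8660,-0.5000)  start (1,3)  tX=0.7506 tY=1.0600  stride 1/|dx|=1.1547 1/|dy|=2.0000
    cross x-line → (0,3), t=0.7506 (wall)
  → r_3 = 0.7506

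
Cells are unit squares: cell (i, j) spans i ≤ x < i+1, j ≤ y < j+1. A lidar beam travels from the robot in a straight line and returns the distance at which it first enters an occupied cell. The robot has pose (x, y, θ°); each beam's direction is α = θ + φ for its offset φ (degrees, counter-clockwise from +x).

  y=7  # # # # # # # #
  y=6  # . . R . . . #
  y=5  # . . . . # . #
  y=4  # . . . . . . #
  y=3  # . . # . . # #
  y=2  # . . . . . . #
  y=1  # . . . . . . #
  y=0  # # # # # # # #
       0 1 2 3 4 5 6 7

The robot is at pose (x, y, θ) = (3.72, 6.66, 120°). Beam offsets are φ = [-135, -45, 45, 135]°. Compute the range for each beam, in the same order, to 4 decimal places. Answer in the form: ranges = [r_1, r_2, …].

beam 1: φ=-135°, α=345°
  direction (0.9659, -0.2588); cell (3,6); t to first gridline: x 0.2899, y 2.5500 (then +1.0353 / +3.8637)
    (4,6) via x @ 0.2899
    (5,6) via x @ 1.3252
    (6,6) via x @ 2.3604
    (6,5) via y @ 2.5500
    (7,5) via x @ 3.3957  # hit
  → r_1 = 3.3957
beam 2: φ=-45°, α=75°
  direction (0.2588, 0.9659); cell (3,6); t to first gridline: x 1.0818, y 0.3520 (then +3.8637 / +1.0353)
    (3,7) via y @ 0.3520  # hit
  → r_2 = 0.3520
beam 3: φ=45°, α=165°
  direction (-0.9659, 0.2588); cell (3,6); t to first gridline: x 0.7454, y 1.3137 (then +1.0353 / +3.8637)
    (2,6) via x @ 0.7454
    (2,7) via y @ 1.3137  # hit
  → r_3 = 1.3137
beam 4: φ=135°, α=255°
  direction (-0.2588, -0.9659); cell (3,6); t to first gridline: x 2.7819, y 0.6833 (then +3.8637 / +1.0353)
    (3,5) via y @ 0.6833
    (3,4) via y @ 1.7186
    (3,3) via y @ 2.7538  # hit
  → r_4 = 2.7538

ranges = [3.3957, 0.3520, 1.3137, 2.7538]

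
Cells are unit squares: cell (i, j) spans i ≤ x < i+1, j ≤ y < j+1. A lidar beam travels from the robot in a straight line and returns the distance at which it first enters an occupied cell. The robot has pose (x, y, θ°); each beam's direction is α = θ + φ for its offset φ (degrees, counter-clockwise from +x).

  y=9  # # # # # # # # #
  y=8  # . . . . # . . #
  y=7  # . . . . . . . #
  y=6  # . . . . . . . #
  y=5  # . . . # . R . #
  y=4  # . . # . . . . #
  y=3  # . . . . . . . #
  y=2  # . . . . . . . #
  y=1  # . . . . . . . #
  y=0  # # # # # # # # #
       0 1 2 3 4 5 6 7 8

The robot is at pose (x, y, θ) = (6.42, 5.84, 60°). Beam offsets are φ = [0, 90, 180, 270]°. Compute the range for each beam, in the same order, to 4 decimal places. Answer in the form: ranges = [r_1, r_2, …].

beam 1: φ=0°, α=60°
  d=(0.5000,0.8660)  start (6,5)  tX=1.1600 tY=0.1848  stride 1/|dx|=2.0000 1/|dy|=1.1547
    cross y-line → (6,6), t=0.1848
    cross x-line → (7,6), t=1.1600
    cross y-line → (7,7), t=1.3395
    cross y-line → (7,8), t=2.4942
    cross x-line → (8,8), t=3.1600 (wall)
  → r_1 = 3.1600
beam 2: φ=90°, α=150°
  d=(-0.8660,0.5000)  start (6,5)  tX=0.4850 tY=0.3200  stride 1/|dx|=1.1547 1/|dy|=2.0000
    cross y-line → (6,6), t=0.3200
    cross x-line → (5,6), t=0.4850
    cross x-line → (4,6), t=1.6397
    cross y-line → (4,7), t=2.3200
    cross x-line → (3,7), t=2.7944
    cross x-line → (2,7), t=3.9491
    cross y-line → (2,8), t=4.3200
    cross x-line → (1,8), t=5.1038
    cross x-line → (0,8), t=6.2585 (wall)
  → r_2 = 6.2585
beam 3: φ=180°, α=240°
  d=(-0.5000,-0.8660)  start (6,5)  tX=0.8400 tY=0.9699  stride 1/|dx|=2.0000 1/|dy|=1.1547
    cross x-line → (5,5), t=0.8400
    cross y-line → (5,4), t=0.9699
    cross y-line → (5,3), t=2.1246
    cross x-line → (4,3), t=2.8400
    cross y-line → (4,2), t=3.2793
    cross y-line → (4,1), t=4.4341
    cross x-line → (3,1), t=4.8400
    cross y-line → (3,0), t=5.5888 (wall)
  → r_3 = 5.5888
beam 4: φ=270°, α=330°
  d=(0.8660,-0.5000)  start (6,5)  tX=0.6697 tY=1.6800  stride 1/|dx|=1.1547 1/|dy|=2.0000
    cross x-line → (7,5), t=0.6697
    cross y-line → (7,4), t=1.6800
    cross x-line → (8,4), t=1.8244 (wall)
  → r_4 = 1.8244

ranges = [3.1600, 6.2585, 5.5888, 1.8244]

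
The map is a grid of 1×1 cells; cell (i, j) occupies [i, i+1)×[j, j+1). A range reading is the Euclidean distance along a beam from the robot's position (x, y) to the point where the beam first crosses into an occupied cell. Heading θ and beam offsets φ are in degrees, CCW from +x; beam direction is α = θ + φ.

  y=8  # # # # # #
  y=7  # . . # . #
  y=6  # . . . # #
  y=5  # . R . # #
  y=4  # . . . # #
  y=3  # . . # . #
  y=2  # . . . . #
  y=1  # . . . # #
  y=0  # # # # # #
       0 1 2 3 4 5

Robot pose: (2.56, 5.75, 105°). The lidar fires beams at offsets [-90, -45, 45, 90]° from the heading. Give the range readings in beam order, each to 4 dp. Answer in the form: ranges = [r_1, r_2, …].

ranges = [1.4908, 1.4434, 1.8013, 1.6150]

beam 1: φ=-90°, α=15°
  cosα=0.9659 sinα=0.2588 | (2,5) | tMaxX 0.4555 tMaxY 0.9659 | tΔX 1.0353 tΔY 3.8637
    t=0.4555 [x] (3,5)
    t=0.9659 [y] (3,6)
    t=1.4908 [x] (4,6) — stop
  → r_1 = 1.4908
beam 2: φ=-45°, α=60°
  cosα=0.5000 sinα=0.8660 | (2,5) | tMaxX 0.8800 tMaxY 0.2887 | tΔX 2.0000 tΔY 1.1547
    t=0.2887 [y] (2,6)
    t=0.8800 [x] (3,6)
    t=1.4434 [y] (3,7) — stop
  → r_2 = 1.4434
beam 3: φ=45°, α=150°
  cosα=-0.8660 sinα=0.5000 | (2,5) | tMaxX 0.6466 tMaxY 0.5000 | tΔX 1.1547 tΔY 2.0000
    t=0.5000 [y] (2,6)
    t=0.6466 [x] (1,6)
    t=1.8013 [x] (0,6) — stop
  → r_3 = 1.8013
beam 4: φ=90°, α=195°
  cosα=-0.9659 sinα=-0.2588 | (2,5) | tMaxX 0.5798 tMaxY 2.8978 | tΔX 1.0353 tΔY 3.8637
    t=0.5798 [x] (1,5)
    t=1.6150 [x] (0,5) — stop
  → r_4 = 1.6150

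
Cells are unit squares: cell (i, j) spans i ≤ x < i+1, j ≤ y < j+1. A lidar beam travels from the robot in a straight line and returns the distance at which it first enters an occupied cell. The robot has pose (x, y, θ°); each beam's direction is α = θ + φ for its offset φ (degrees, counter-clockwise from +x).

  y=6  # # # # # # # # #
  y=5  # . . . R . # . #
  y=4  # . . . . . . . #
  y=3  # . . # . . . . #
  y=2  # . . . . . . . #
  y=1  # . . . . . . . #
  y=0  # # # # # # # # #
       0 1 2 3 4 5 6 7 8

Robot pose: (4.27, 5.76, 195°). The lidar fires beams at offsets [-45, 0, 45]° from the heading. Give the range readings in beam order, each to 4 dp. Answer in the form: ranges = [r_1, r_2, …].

beam 1: φ=-45°, α=150°
  cosα=-0.8660 sinα=0.5000 | (4,5) | tMaxX 0.3118 tMaxY 0.4800 | tΔX 1.1547 tΔY 2.0000
    t=0.3118 [x] (3,5)
    t=0.4800 [y] (3,6) — stop
  → r_1 = 0.4800
beam 2: φ=0°, α=195°
  cosα=-0.9659 sinα=-0.2588 | (4,5) | tMaxX 0.2795 tMaxY 2.9364 | tΔX 1.0353 tΔY 3.8637
    t=0.2795 [x] (3,5)
    t=1.3148 [x] (2,5)
    t=2.3501 [x] (1,5)
    t=2.9364 [y] (1,4)
    t=3.3854 [x] (0,4) — stop
  → r_2 = 3.3854
beam 3: φ=45°, α=240°
  cosα=-0.5000 sinα=-0.8660 | (4,5) | tMaxX 0.5400 tMaxY 0.8776 | tΔX 2.0000 tΔY 1.1547
    t=0.5400 [x] (3,5)
    t=0.8776 [y] (3,4)
    t=2.0323 [y] (3,3) — stop
  → r_3 = 2.0323

ranges = [0.4800, 3.3854, 2.0323]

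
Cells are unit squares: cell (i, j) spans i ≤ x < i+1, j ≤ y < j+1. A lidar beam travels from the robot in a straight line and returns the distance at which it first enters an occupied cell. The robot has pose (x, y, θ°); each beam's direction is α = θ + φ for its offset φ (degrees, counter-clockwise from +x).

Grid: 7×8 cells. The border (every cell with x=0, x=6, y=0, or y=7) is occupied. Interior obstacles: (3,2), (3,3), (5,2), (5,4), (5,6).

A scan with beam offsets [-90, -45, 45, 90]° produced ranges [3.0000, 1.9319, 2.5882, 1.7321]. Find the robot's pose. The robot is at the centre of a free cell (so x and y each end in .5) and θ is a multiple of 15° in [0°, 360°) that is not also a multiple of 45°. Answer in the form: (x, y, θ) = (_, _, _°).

Candidates: 25 free-cell centres × 16 headings = 400 poses. Raycast each; keep the one whose scan matches to 4 dp.
  (2.5, 1.5, 120°): beam 1 = 1.0000 ≠ 3.0000 ✗
  (1.5, 2.5, 345°): beam 1 = 1.5529 ≠ 3.0000 ✗
  (5.5, 1.5, 210°): beam 1 = 0.5774 ≠ 3.0000 ✗
  …
  (2.5, 5.5, 330°): r_1=3.0000, r_2=1.9319, r_3=2.5882, r_4=1.7321 — all match ✓
No second candidate reproduces the full scan.

(x, y, θ) = (2.5, 5.5, 330°)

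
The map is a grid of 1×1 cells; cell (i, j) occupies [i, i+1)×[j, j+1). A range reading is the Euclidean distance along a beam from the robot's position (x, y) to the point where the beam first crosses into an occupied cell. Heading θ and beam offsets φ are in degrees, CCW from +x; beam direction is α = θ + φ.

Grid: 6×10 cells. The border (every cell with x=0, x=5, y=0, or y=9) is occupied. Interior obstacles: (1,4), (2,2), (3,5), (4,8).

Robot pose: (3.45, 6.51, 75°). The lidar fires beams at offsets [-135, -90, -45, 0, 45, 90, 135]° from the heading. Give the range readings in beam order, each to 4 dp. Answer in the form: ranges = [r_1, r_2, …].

ranges = [0.5889, 1.6047, 1.7898, 2.1250, 2.8752, 2.5364, 2.8290]

beam 1: φ=-135°, α=300°
  dir = (cos 300°, sin 300°) = (0.5000, -0.8660); from cell (3,6)
  next x-line at t=1.1000, next y-line at t=0.5889; Δt_x=2.0000, Δt_y=1.1547
    y: enter (3,5) at t=0.5889 ← occupied
  → r_1 = 0.5889
beam 2: φ=-90°, α=345°
  dir = (cos 345°, sin 345°) = (0.9659, -0.2588); from cell (3,6)
  next x-line at t=0.5694, next y-line at t=1.9705; Δt_x=1.0353, Δt_y=3.8637
    x: enter (4,6) at t=0.5694
    x: enter (5,6) at t=1.6047 ← occupied
  → r_2 = 1.6047
beam 3: φ=-45°, α=30°
  dir = (cos 30°, sin 30°) = (0.8660, 0.5000); from cell (3,6)
  next x-line at t=0.6351, next y-line at t=0.9800; Δt_x=1.1547, Δt_y=2.0000
    x: enter (4,6) at t=0.6351
    y: enter (4,7) at t=0.9800
    x: enter (5,7) at t=1.7898 ← occupied
  → r_3 = 1.7898
beam 4: φ=0°, α=75°
  dir = (cos 75°, sin 75°) = (0.2588, 0.9659); from cell (3,6)
  next x-line at t=2.1250, next y-line at t=0.5073; Δt_x=3.8637, Δt_y=1.0353
    y: enter (3,7) at t=0.5073
    y: enter (3,8) at t=1.5426
    x: enter (4,8) at t=2.1250 ← occupied
  → r_4 = 2.1250
beam 5: φ=45°, α=120°
  dir = (cos 120°, sin 120°) = (-0.5000, 0.8660); from cell (3,6)
  next x-line at t=0.9000, next y-line at t=0.5658; Δt_x=2.0000, Δt_y=1.1547
    y: enter (3,7) at t=0.5658
    x: enter (2,7) at t=0.9000
    y: enter (2,8) at t=1.7205
    y: enter (2,9) at t=2.8752 ← occupied
  → r_5 = 2.8752
beam 6: φ=90°, α=165°
  dir = (cos 165°, sin 165°) = (-0.9659, 0.2588); from cell (3,6)
  next x-line at t=0.4659, next y-line at t=1.8932; Δt_x=1.0353, Δt_y=3.8637
    x: enter (2,6) at t=0.4659
    x: enter (1,6) at t=1.5012
    y: enter (1,7) at t=1.8932
    x: enter (0,7) at t=2.5364 ← occupied
  → r_6 = 2.5364
beam 7: φ=135°, α=210°
  dir = (cos 210°, sin 210°) = (-0.8660, -0.5000); from cell (3,6)
  next x-line at t=0.5196, next y-line at t=1.0200; Δt_x=1.1547, Δt_y=2.0000
    x: enter (2,6) at t=0.5196
    y: enter (2,5) at t=1.0200
    x: enter (1,5) at t=1.6743
    x: enter (0,5) at t=2.8290 ← occupied
  → r_7 = 2.8290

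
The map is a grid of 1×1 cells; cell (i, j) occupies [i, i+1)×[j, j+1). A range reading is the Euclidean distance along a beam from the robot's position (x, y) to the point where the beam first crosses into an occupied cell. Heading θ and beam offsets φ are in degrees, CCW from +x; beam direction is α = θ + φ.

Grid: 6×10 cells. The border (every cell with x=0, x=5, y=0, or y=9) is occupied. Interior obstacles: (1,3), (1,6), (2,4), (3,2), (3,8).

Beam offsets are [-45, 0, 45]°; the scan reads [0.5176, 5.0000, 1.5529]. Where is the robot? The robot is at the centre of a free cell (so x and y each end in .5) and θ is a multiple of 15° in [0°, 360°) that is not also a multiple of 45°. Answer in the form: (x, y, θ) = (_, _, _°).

The pose lattice has 27·16 = 432 candidates. Test each by forward raycasting.
  (1.5, 7.5, 300°): beam 2 = 0.5774 ≠ 5.0000 ✗
  (4.5, 3.5, 165°): beam 1 = 6.3509 ≠ 0.5176 ✗
  (3.5, 1.5, 120°): beam 2 = 0.5774 ≠ 5.0000 ✗
  (1.5, 7.5, 210°): beam 2 = 0.5774 ≠ 5.0000 ✗
  (2.5, 8.5, 330°): beam 1 = 5.6940 ≠ 0.5176 ✗
  …
  (2.5, 2.5, 60°): r_1=0.5176, r_2=5.0000, r_3=1.5529 — all match ✓
Unique over the lattice → pose = (2.5, 2.5, 60°).

(x, y, θ) = (2.5, 2.5, 60°)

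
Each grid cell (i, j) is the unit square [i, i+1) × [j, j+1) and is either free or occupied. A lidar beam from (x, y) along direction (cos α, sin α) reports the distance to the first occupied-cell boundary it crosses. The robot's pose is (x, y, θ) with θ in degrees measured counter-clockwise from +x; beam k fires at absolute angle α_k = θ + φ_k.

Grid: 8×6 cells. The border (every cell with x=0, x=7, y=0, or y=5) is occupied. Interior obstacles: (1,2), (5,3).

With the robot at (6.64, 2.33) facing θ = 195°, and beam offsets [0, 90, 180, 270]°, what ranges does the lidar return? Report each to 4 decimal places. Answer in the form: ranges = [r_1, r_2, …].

beam 1: φ=0°, α=195°
  d=(-0.9659,-0.2588)  start (6,2)  tX=0.6626 tY=1.2750  stride 1/|dx|=1.0353 1/|dy|=3.8637
    cross x-line → (5,2), t=0.6626
    cross y-line → (5,1), t=1.2750
    cross x-line → (4,1), t=1.6979
    cross x-line → (3,1), t=2.7331
    cross x-line → (2,1), t=3.7684
    cross x-line → (1,1), t=4.8037
    cross y-line → (1,0), t=5.1387 (wall)
  → r_1 = 5.1387
beam 2: φ=90°, α=285°
  d=(0.2588,-0.9659)  start (6,2)  tX=1.3909 tY=0.3416  stride 1/|dx|=3.8637 1/|dy|=1.0353
    cross y-line → (6,1), t=0.3416
    cross y-line → (6,0), t=1.3769 (wall)
  → r_2 = 1.3769
beam 3: φ=180°, α=15°
  d=(0.9659,0.2588)  start (6,2)  tX=0.3727 tY=2.5887  stride 1/|dx|=1.0353 1/|dy|=3.8637
    cross x-line → (7,2), t=0.3727 (wall)
  → r_3 = 0.3727
beam 4: φ=270°, α=105°
  d=(-0.2588,0.9659)  start (6,2)  tX=2.4728 tY=0.6936  stride 1/|dx|=3.8637 1/|dy|=1.0353
    cross y-line → (6,3), t=0.6936
    cross y-line → (6,4), t=1.7289
    cross x-line → (5,4), t=2.4728
    cross y-line → (5,5), t=2.7642 (wall)
  → r_4 = 2.7642

ranges = [5.1387, 1.3769, 0.3727, 2.7642]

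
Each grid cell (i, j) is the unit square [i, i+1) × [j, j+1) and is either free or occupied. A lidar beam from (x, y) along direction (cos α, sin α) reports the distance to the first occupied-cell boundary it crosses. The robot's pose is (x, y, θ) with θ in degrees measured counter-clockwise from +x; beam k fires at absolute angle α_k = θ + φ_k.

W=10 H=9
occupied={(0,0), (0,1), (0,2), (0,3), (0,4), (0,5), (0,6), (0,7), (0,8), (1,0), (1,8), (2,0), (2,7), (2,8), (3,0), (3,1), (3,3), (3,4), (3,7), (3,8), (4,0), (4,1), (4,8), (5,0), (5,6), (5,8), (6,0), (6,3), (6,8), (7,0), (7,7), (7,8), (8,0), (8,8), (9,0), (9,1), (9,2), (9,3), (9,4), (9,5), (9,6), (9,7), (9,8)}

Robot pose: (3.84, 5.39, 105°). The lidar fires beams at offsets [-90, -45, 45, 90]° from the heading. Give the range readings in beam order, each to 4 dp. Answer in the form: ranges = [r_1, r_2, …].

ranges = [5.3420, 3.0138, 3.2793, 2.9402]

beam 1: φ=-90°, α=15°
  dir = (cos 15°, sin 15°) = (0.9659, 0.2588); from cell (3,5)
  next x-line at t=0.1656, next y-line at t=2.3569; Δt_x=1.0353, Δt_y=3.8637
    x: enter (4,5) at t=0.1656
    x: enter (5,5) at t=1.2009
    x: enter (6,5) at t=2.2362
    y: enter (6,6) at t=2.3569
    x: enter (7,6) at t=3.2715
    x: enter (8,6) at t=4.3067
    x: enter (9,6) at t=5.3420 ← occupied
  → r_1 = 5.3420
beam 2: φ=-45°, α=60°
  dir = (cos 60°, sin 60°) = (0.5000, 0.8660); from cell (3,5)
  next x-line at t=0.3200, next y-line at t=0.7044; Δt_x=2.0000, Δt_y=1.1547
    x: enter (4,5) at t=0.3200
    y: enter (4,6) at t=0.7044
    y: enter (4,7) at t=1.8591
    x: enter (5,7) at t=2.3200
    y: enter (5,8) at t=3.0138 ← occupied
  → r_2 = 3.0138
beam 3: φ=45°, α=150°
  dir = (cos 150°, sin 150°) = (-0.8660, 0.5000); from cell (3,5)
  next x-line at t=0.9699, next y-line at t=1.2200; Δt_x=1.1547, Δt_y=2.0000
    x: enter (2,5) at t=0.9699
    y: enter (2,6) at t=1.2200
    x: enter (1,6) at t=2.1246
    y: enter (1,7) at t=3.2200
    x: enter (0,7) at t=3.2793 ← occupied
  → r_3 = 3.2793
beam 4: φ=90°, α=195°
  dir = (cos 195°, sin 195°) = (-0.9659, -0.2588); from cell (3,5)
  next x-line at t=0.8696, next y-line at t=1.5068; Δt_x=1.0353, Δt_y=3.8637
    x: enter (2,5) at t=0.8696
    y: enter (2,4) at t=1.5068
    x: enter (1,4) at t=1.9049
    x: enter (0,4) at t=2.9402 ← occupied
  → r_4 = 2.9402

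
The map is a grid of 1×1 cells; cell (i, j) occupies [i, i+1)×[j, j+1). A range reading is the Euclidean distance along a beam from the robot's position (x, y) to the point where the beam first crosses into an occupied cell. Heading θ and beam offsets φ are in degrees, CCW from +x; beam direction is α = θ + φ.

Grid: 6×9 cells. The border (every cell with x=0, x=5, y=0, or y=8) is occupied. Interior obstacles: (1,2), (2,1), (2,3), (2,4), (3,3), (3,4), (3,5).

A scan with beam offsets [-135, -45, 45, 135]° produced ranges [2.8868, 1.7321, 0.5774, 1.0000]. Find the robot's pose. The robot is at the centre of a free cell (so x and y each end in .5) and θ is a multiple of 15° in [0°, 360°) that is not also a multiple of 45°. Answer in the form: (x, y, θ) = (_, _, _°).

(x, y, θ) = (3.5, 7.5, 15°)

Enumerate (i+0.5, j+0.5, θ) over the 21 free cells and 16 admissible headings. For each, cast all 4 beams and compare to the given ranges.
  (1.5, 1.5, 75°): beam 1 = 0.5774 ≠ 2.8868 ✗
  (1.5, 7.5, 120°): beam 1 = 3.6235 ≠ 2.8868 ✗
  (4.5, 6.5, 330°): beam 1 = 3.6235 ≠ 2.8868 ✗
  (2.5, 5.5, 285°): beam 1 = 1.7321 ≠ 2.8868 ✗
  …
  (3.5, 7.5, 15°): r_1=2.8868, r_2=1.7321, r_3=0.5774, r_4=1.0000 — all match ✓
Unique over the lattice → pose = (3.5, 7.5, 15°).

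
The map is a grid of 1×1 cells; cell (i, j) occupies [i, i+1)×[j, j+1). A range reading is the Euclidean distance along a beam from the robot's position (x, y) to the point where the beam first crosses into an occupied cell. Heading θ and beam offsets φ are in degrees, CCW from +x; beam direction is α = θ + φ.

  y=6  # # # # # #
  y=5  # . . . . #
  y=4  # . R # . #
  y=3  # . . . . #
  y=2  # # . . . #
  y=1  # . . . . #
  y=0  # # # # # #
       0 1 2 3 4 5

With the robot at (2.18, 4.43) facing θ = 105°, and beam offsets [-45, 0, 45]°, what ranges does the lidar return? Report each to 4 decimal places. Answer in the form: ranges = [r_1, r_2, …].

beam 1: φ=-45°, α=60°
  d=(0.5000,0.8660)  start (2,4)  tX=1.6400 tY=0.6582  stride 1/|dx|=2.0000 1/|dy|=1.1547
    cross y-line → (2,5), t=0.6582
    cross x-line → (3,5), t=1.6400
    cross y-line → (3,6), t=1.8129 (wall)
  → r_1 = 1.8129
beam 2: φ=0°, α=105°
  d=(-0.2588,0.9659)  start (2,4)  tX=0.6955 tY=0.5901  stride 1/|dx|=3.8637 1/|dy|=1.0353
    cross y-line → (2,5), t=0.5901
    cross x-line → (1,5), t=0.6955
    cross y-line → (1,6), t=1.6254 (wall)
  → r_2 = 1.6254
beam 3: φ=45°, α=150°
  d=(-0.8660,0.5000)  start (2,4)  tX=0.2078 tY=1.1400  stride 1/|dx|=1.1547 1/|dy|=2.0000
    cross x-line → (1,4), t=0.2078
    cross y-line → (1,5), t=1.1400
    cross x-line → (0,5), t=1.3625 (wall)
  → r_3 = 1.3625

ranges = [1.8129, 1.6254, 1.3625]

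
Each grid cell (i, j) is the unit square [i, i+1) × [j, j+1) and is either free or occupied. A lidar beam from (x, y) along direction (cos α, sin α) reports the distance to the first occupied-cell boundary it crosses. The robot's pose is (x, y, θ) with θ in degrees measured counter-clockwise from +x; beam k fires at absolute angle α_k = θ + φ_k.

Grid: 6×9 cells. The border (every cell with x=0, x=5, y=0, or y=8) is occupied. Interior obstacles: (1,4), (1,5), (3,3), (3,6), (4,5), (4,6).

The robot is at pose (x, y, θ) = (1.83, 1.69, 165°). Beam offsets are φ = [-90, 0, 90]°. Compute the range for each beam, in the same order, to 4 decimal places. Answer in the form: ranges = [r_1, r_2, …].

beam 1: φ=-90°, α=75°
  direction (0.2588, 0.9659); cell (1,1); t to first gridline: x 0.6568, y 0.3209 (then +3.8637 / +1.0353)
    (1,2) via y @ 0.3209
    (2,2) via x @ 0.6568
    (2,3) via y @ 1.3562
    (2,4) via y @ 2.3915
    (2,5) via y @ 3.4268
    (2,6) via y @ 4.4620
    (3,6) via x @ 4.5205  # hit
  → r_1 = 4.5205
beam 2: φ=0°, α=165°
  direction (-0.9659, 0.2588); cell (1,1); t to first gridline: x 0.8593, y 1.1977 (then +1.0353 / +3.8637)
    (0,1) via x @ 0.8593  # hit
  → r_2 = 0.8593
beam 3: φ=90°, α=255°
  direction (-0.2588, -0.9659); cell (1,1); t to first gridline: x 3.2069, y 0.7143 (then +3.8637 / +1.0353)
    (1,0) via y @ 0.7143  # hit
  → r_3 = 0.7143

ranges = [4.5205, 0.8593, 0.7143]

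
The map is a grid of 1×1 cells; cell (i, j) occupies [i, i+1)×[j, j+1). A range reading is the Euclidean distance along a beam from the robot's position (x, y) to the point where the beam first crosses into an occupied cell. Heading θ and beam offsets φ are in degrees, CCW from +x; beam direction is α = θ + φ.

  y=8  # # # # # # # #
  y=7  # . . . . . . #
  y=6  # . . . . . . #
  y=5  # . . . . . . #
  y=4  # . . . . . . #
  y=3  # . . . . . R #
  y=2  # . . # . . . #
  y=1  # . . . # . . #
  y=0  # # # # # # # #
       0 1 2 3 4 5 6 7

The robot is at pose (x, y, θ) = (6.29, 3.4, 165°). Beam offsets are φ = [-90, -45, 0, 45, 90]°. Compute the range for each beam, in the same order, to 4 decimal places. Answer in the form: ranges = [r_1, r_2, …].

ranges = [2.7432, 5.3116, 5.4766, 2.6443, 2.4847]

beam 1: φ=-90°, α=75°
  dir = (cos 75°, sin 75°) = (0.2588, 0.9659); from cell (6,3)
  next x-line at t=2.7432, next y-line at t=0.6212; Δt_x=3.8637, Δt_y=1.0353
    y: enter (6,4) at t=0.6212
    y: enter (6,5) at t=1.6564
    y: enter (6,6) at t=2.6917
    x: enter (7,6) at t=2.7432 ← occupied
  → r_1 = 2.7432
beam 2: φ=-45°, α=120°
  dir = (cos 120°, sin 120°) = (-0.5000, 0.8660); from cell (6,3)
  next x-line at t=0.5800, next y-line at t=0.6928; Δt_x=2.0000, Δt_y=1.1547
    x: enter (5,3) at t=0.5800
    y: enter (5,4) at t=0.6928
    y: enter (5,5) at t=1.8475
    x: enter (4,5) at t=2.5800
    y: enter (4,6) at t=3.0022
    y: enter (4,7) at t=4.1569
    x: enter (3,7) at t=4.5800
    y: enter (3,8) at t=5.3116 ← occupied
  → r_2 = 5.3116
beam 3: φ=0°, α=165°
  dir = (cos 165°, sin 165°) = (-0.9659, 0.2588); from cell (6,3)
  next x-line at t=0.3002, next y-line at t=2.3182; Δt_x=1.0353, Δt_y=3.8637
    x: enter (5,3) at t=0.3002
    x: enter (4,3) at t=1.3355
    y: enter (4,4) at t=2.3182
    x: enter (3,4) at t=2.3708
    x: enter (2,4) at t=3.4061
    x: enter (1,4) at t=4.4413
    x: enter (0,4) at t=5.4766 ← occupied
  → r_3 = 5.4766
beam 4: φ=45°, α=210°
  dir = (cos 210°, sin 210°) = (-0.8660, -0.5000); from cell (6,3)
  next x-line at t=0.3349, next y-line at t=0.8000; Δt_x=1.1547, Δt_y=2.0000
    x: enter (5,3) at t=0.3349
    y: enter (5,2) at t=0.8000
    x: enter (4,2) at t=1.4896
    x: enter (3,2) at t=2.6443 ← occupied
  → r_4 = 2.6443
beam 5: φ=90°, α=255°
  dir = (cos 255°, sin 255°) = (-0.2588, -0.9659); from cell (6,3)
  next x-line at t=1.1205, next y-line at t=0.4141; Δt_x=3.8637, Δt_y=1.0353
    y: enter (6,2) at t=0.4141
    x: enter (5,2) at t=1.1205
    y: enter (5,1) at t=1.4494
    y: enter (5,0) at t=2.4847 ← occupied
  → r_5 = 2.4847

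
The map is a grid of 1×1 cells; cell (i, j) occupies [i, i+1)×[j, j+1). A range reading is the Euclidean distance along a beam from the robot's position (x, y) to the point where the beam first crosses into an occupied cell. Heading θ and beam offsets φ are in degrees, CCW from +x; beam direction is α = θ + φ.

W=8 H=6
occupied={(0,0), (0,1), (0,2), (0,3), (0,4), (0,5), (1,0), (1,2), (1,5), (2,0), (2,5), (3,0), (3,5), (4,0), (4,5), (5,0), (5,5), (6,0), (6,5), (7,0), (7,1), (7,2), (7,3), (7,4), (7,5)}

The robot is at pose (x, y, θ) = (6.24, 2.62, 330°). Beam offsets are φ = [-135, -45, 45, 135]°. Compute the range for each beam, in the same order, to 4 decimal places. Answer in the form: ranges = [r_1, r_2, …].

ranges = [5.4248, 1.6771, 0.7868, 2.4640]

beam 1: φ=-135°, α=195°
  dir = (cos 195°, sin 195°) = (-0.9659, -0.2588); from cell (6,2)
  next x-line at t=0.2485, next y-line at t=2.3955; Δt_x=1.0353, Δt_y=3.8637
    x: enter (5,2) at t=0.2485
    x: enter (4,2) at t=1.2837
    x: enter (3,2) at t=2.3190
    y: enter (3,1) at t=2.3955
    x: enter (2,1) at t=3.3543
    x: enter (1,1) at t=4.3896
    x: enter (0,1) at t=5.4248 ← occupied
  → r_1 = 5.4248
beam 2: φ=-45°, α=285°
  dir = (cos 285°, sin 285°) = (0.2588, -0.9659); from cell (6,2)
  next x-line at t=2.9364, next y-line at t=0.6419; Δt_x=3.8637, Δt_y=1.0353
    y: enter (6,1) at t=0.6419
    y: enter (6,0) at t=1.6771 ← occupied
  → r_2 = 1.6771
beam 3: φ=45°, α=15°
  dir = (cos 15°, sin 15°) = (0.9659, 0.2588); from cell (6,2)
  next x-line at t=0.7868, next y-line at t=1.4682; Δt_x=1.0353, Δt_y=3.8637
    x: enter (7,2) at t=0.7868 ← occupied
  → r_3 = 0.7868
beam 4: φ=135°, α=105°
  dir = (cos 105°, sin 105°) = (-0.2588, 0.9659); from cell (6,2)
  next x-line at t=0.9273, next y-line at t=0.3934; Δt_x=3.8637, Δt_y=1.0353
    y: enter (6,3) at t=0.3934
    x: enter (5,3) at t=0.9273
    y: enter (5,4) at t=1.4287
    y: enter (5,5) at t=2.4640 ← occupied
  → r_4 = 2.4640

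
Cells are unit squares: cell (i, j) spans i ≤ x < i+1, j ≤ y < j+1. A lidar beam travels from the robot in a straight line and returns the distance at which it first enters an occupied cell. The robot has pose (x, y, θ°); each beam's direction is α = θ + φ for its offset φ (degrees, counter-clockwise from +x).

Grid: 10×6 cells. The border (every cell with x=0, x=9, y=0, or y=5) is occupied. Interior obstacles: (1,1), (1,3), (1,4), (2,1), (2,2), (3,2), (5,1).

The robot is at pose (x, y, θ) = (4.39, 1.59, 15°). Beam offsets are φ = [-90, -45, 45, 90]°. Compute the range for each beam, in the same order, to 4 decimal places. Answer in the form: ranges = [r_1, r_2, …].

beam 1: φ=-90°, α=285°
  direction (0.2588, -0.9659); cell (4,1); t to first gridline: x 2.3569, y 0.6108 (then +3.8637 / +1.0353)
    (4,0) via y @ 0.6108  # hit
  → r_1 = 0.6108
beam 2: φ=-45°, α=330°
  direction (0.8660, -0.5000); cell (4,1); t to first gridline: x 0.7044, y 1.1800 (then +1.1547 / +2.0000)
    (5,1) via x @ 0.7044  # hit
  → r_2 = 0.7044
beam 3: φ=45°, α=60°
  direction (0.5000, 0.8660); cell (4,1); t to first gridline: x 1.2200, y 0.4734 (then +2.0000 / +1.1547)
    (4,2) via y @ 0.4734
    (5,2) via x @ 1.2200
    (5,3) via y @ 1.6281
    (5,4) via y @ 2.7828
    (6,4) via x @ 3.2200
    (6,5) via y @ 3.9375  # hit
  → r_3 = 3.9375
beam 4: φ=90°, α=105°
  direction (-0.2588, 0.9659); cell (4,1); t to first gridline: x 1.5068, y 0.4245 (then +3.8637 / +1.0353)
    (4,2) via y @ 0.4245
    (4,3) via y @ 1.4597
    (3,3) via x @ 1.5068
    (3,4) via y @ 2.4950
    (3,5) via y @ 3.5303  # hit
  → r_4 = 3.5303

ranges = [0.6108, 0.7044, 3.9375, 3.5303]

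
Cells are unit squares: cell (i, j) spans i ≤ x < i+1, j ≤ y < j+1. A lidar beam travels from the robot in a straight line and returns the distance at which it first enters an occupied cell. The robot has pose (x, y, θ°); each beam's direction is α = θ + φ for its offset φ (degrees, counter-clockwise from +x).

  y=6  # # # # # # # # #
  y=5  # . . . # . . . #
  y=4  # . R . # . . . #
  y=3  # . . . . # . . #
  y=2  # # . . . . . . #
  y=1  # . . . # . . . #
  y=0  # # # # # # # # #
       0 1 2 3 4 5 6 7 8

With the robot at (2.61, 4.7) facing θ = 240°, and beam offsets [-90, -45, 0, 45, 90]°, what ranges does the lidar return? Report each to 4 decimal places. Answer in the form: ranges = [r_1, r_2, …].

beam 1: φ=-90°, α=150°
  d=(-0.8660,0.5000)  start (2,4)  tX=0.7044 tY=0.6000  stride 1/|dx|=1.1547 1/|dy|=2.0000
    cross y-line → (2,5), t=0.6000
    cross x-line → (1,5), t=0.7044
    cross x-line → (0,5), t=1.8591 (wall)
  → r_1 = 1.8591
beam 2: φ=-45°, α=195°
  d=(-0.9659,-0.2588)  start (2,4)  tX=0.6315 tY=2.7046  stride 1/|dx|=1.0353 1/|dy|=3.8637
    cross x-line → (1,4), t=0.6315
    cross x-line → (0,4), t=1.6668 (wall)
  → r_2 = 1.6668
beam 3: φ=0°, α=240°
  d=(-0.5000,-0.8660)  start (2,4)  tX=1.2200 tY=0.8083  stride 1/|dx|=2.0000 1/|dy|=1.1547
    cross y-line → (2,3), t=0.8083
    cross x-line → (1,3), t=1.2200
    cross y-line → (1,2), t=1.9630 (wall)
  → r_3 = 1.9630
beam 4: φ=45°, α=285°
  d=(0.2588,-0.9659)  start (2,4)  tX=1.5068 tY=0.7247  stride 1/|dx|=3.8637 1/|dy|=1.0353
    cross y-line → (2,3), t=0.7247
    cross x-line → (3,3), t=1.5068
    cross y-line → (3,2), t=1.7600
    cross y-line → (3,1), t=2.7952
    cross y-line → (3,0), t=3.8305 (wall)
  → r_4 = 3.8305
beam 5: φ=90°, α=330°
  d=(0.8660,-0.5000)  start (2,4)  tX=0.4503 tY=1.4000  stride 1/|dx|=1.1547 1/|dy|=2.0000
    cross x-line → (3,4), t=0.4503
    cross y-line → (3,3), t=1.4000
    cross x-line → (4,3), t=1.6050
    cross x-line → (5,3), t=2.7597 (wall)
  → r_5 = 2.7597

ranges = [1.8591, 1.6668, 1.9630, 3.8305, 2.7597]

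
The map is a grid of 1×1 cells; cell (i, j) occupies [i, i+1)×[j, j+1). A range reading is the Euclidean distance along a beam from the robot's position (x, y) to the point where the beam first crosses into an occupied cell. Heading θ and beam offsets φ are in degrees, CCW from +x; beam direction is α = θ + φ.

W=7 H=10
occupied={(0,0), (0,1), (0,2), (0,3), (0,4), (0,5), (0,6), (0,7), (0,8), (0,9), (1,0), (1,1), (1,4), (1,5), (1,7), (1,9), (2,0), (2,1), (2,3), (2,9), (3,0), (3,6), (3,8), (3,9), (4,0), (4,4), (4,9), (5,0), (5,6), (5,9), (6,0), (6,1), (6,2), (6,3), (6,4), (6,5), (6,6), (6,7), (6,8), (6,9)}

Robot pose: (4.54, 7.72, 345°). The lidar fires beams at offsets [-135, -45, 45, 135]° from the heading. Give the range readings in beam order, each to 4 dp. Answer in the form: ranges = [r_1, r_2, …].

ranges = [1.4400, 0.9200, 1.6859, 1.0800]

beam 1: φ=-135°, α=210°
  d=(-0.8660,-0.5000)  start (4,7)  tX=0.6235 tY=1.4400  stride 1/|dx|=1.1547 1/|dy|=2.0000
    cross x-line → (3,7), t=0.6235
    cross y-line → (3,6), t=1.4400 (wall)
  → r_1 = 1.4400
beam 2: φ=-45°, α=300°
  d=(0.5000,-0.8660)  start (4,7)  tX=0.9200 tY=0.8314  stride 1/|dx|=2.0000 1/|dy|=1.1547
    cross y-line → (4,6), t=0.8314
    cross x-line → (5,6), t=0.9200 (wall)
  → r_2 = 0.9200
beam 3: φ=45°, α=30°
  d=(0.8660,0.5000)  start (4,7)  tX=0.5312 tY=0.5600  stride 1/|dx|=1.1547 1/|dy|=2.0000
    cross x-line → (5,7), t=0.5312
    cross y-line → (5,8), t=0.5600
    cross x-line → (6,8), t=1.6859 (wall)
  → r_3 = 1.6859
beam 4: φ=135°, α=120°
  d=(-0.5000,0.8660)  start (4,7)  tX=1.0800 tY=0.3233  stride 1/|dx|=2.0000 1/|dy|=1.1547
    cross y-line → (4,8), t=0.3233
    cross x-line → (3,8), t=1.0800 (wall)
  → r_4 = 1.0800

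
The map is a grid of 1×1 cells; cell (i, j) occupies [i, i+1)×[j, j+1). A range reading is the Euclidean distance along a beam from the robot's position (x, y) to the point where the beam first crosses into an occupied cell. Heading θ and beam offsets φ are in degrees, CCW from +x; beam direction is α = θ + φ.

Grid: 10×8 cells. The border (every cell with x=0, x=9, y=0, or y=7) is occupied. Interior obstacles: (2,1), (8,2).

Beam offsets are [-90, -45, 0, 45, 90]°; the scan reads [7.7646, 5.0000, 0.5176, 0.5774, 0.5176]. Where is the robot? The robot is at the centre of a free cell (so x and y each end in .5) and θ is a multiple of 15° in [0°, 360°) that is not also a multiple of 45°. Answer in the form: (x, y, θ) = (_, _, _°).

Candidates: 46 free-cell centres × 16 headings = 736 poses. Raycast each; keep the one whose scan matches to 4 dp.
  (6.5, 6.5, 150°): beam 1 = 0.5774 ≠ 7.7646 ✗
  (1.5, 3.5, 195°): beam 1 = 1.9319 ≠ 7.7646 ✗
  (7.5, 5.5, 30°): beam 1 = 2.8868 ≠ 7.7646 ✗
  (2.5, 5.5, 120°): beam 1 = 3.0000 ≠ 7.7646 ✗
  …
  (8.5, 3.5, 255°): r_1=7.7646, r_2=5.0000, r_3=0.5176, r_4=0.5774, r_5=0.5176 — all match ✓
Unique over the lattice → pose = (8.5, 3.5, 255°).

(x, y, θ) = (8.5, 3.5, 255°)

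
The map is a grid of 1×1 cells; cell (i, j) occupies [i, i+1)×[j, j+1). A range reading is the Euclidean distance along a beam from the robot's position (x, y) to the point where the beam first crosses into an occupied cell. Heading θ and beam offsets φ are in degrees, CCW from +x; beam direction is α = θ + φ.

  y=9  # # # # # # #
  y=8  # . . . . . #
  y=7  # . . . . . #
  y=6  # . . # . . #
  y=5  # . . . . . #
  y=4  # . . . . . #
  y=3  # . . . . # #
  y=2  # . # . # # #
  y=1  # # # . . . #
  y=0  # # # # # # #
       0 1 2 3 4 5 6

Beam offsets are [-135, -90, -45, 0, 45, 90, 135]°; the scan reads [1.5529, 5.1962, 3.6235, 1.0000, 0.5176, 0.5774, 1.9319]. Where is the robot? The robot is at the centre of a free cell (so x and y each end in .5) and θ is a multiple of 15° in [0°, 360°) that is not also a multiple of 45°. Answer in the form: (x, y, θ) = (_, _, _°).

(x, y, θ) = (5.5, 6.5, 300°)

Candidates: 33 free-cell centres × 16 headings = 528 poses. Raycast each; keep the one whose scan matches to 4 dp.
  (1.5, 2.5, 195°): beam 1 = 4.0415 ≠ 1.5529 ✗
  (1.5, 5.5, 150°): beam 1 = 1.9319 ≠ 1.5529 ✗
  (4.5, 1.5, 300°): beam 2 = 1.0000 ≠ 5.1962 ✗
  …
  (5.5, 6.5, 300°): r_1=1.5529, r_2=5.1962, r_3=3.6235, r_4=1.0000, r_5=0.5176, r_6=0.5774, r_7=1.9319 — all match ✓
Only this pose fits every beam.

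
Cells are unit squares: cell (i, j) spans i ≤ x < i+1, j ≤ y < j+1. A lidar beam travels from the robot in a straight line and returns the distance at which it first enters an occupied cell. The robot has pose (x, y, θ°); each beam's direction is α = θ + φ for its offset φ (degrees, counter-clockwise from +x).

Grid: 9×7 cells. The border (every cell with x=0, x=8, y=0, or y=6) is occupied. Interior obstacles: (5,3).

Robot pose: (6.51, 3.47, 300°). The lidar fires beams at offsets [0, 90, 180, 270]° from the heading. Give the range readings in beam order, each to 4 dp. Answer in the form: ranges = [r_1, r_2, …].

beam 1: φ=0°, α=300°
  dir = (cos 300°, sin 300°) = (0.5000, -0.8660); from cell (6,3)
  next x-line at t=0.9800, next y-line at t=0.5427; Δt_x=2.0000, Δt_y=1.1547
    y: enter (6,2) at t=0.5427
    x: enter (7,2) at t=0.9800
    y: enter (7,1) at t=1.6974
    y: enter (7,0) at t=2.8521 ← occupied
  → r_1 = 2.8521
beam 2: φ=90°, α=30°
  dir = (cos 30°, sin 30°) = (0.8660, 0.5000); from cell (6,3)
  next x-line at t=0.5658, next y-line at t=1.0600; Δt_x=1.1547, Δt_y=2.0000
    x: enter (7,3) at t=0.5658
    y: enter (7,4) at t=1.0600
    x: enter (8,4) at t=1.7205 ← occupied
  → r_2 = 1.7205
beam 3: φ=180°, α=120°
  dir = (cos 120°, sin 120°) = (-0.5000, 0.8660); from cell (6,3)
  next x-line at t=1.0200, next y-line at t=0.6120; Δt_x=2.0000, Δt_y=1.1547
    y: enter (6,4) at t=0.6120
    x: enter (5,4) at t=1.0200
    y: enter (5,5) at t=1.7667
    y: enter (5,6) at t=2.9214 ← occupied
  → r_3 = 2.9214
beam 4: φ=270°, α=210°
  dir = (cos 210°, sin 210°) = (-0.8660, -0.5000); from cell (6,3)
  next x-line at t=0.5889, next y-line at t=0.9400; Δt_x=1.1547, Δt_y=2.0000
    x: enter (5,3) at t=0.5889 ← occupied
  → r_4 = 0.5889

ranges = [2.8521, 1.7205, 2.9214, 0.5889]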